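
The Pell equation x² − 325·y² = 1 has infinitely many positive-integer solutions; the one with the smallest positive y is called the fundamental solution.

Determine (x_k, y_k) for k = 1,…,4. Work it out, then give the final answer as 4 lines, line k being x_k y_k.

√325 = [18; 36, …], period ℓ=1 (odd) → k=1
i=0: a=18 ⇒ p=18, q=1
i=1: a=36 ⇒ p=649, q=36
(x₁, y₁) = (649, 36);  649² − 325·36² = 1 ✓
n=2: (649,36)∘(649,36) = (649·649+325·36·36, 649·36+36·649) = (842401,46728)
n=3: (842401,46728)∘(649,36) = (649·842401+325·36·46728, 649·46728+36·842401) = (1093435849,60652908)
n=4: (1093435849,60652908)∘(649,36) = (649·1093435849+325·36·60652908, 649·60652908+36·1093435849) = (1419278889601,78727427856)

649 36
842401 46728
1093435849 60652908
1419278889601 78727427856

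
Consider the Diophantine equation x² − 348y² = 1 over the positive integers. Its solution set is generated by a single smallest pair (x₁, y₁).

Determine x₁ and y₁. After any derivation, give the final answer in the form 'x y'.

1567 84

d=348: √d = [18; 1,1,1,8,1,1,1,36] (ℓ=8, even), read p_7/q_7
step 0: (18, 1)  from 18·(1,0) + (0,1)
step 1: (19, 1)  from 1·(18,1) + (1,0)
…
step 5: (541, 29)  from 1·(485,26) + (56,3)
step 6: (1026, 55)  from 1·(541,29) + (485,26)
step 7: (1567, 84)  from 1·(1026,55) + (541,29)
(x₁, y₁) = (1567, 84);  1567² − 348·84² = 1 ✓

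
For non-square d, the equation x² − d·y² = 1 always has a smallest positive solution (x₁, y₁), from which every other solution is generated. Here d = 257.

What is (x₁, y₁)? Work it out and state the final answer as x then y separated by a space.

√257 → a₀=16, period (32); ℓ=1 odd so k=1
step 0: (16, 1)  from 16·(1,0) + (0,1)
step 1: (513, 32)  from 32·(16,1) + (1,0)
→ (513, 32).  Check: 513²=263169, 257·32²=263168, difference 1.

513 32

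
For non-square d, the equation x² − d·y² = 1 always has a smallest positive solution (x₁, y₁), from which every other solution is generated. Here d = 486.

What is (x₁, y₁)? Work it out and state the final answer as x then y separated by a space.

485 22

√486 → a₀=22, period (22,44); ℓ=2 even so k=1
a_0=22:  p_0=22·1+0=22,  q_0=22·0+1=1
a_1=22:  p_1=22·22+1=485,  q_1=22·1+0=22
(x₁, y₁) = (485, 22);  485² − 486·22² = 1 ✓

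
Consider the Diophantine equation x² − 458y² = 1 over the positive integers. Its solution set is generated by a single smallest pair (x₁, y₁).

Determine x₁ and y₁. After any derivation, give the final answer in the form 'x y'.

22899 1070

√458 = [21; 2,2,42, …], period ℓ=3 (odd) → k=5
a_0=21:  p_0=21·1+0=21,  q_0=21·0+1=1
…
a_2=2:  p_2=2·43+21=107,  q_2=2·2+1=5
a_3=42:  p_3=42·107+43=4537,  q_3=42·5+2=212
a_4=2:  p_4=2·4537+107=9181,  q_4=2·212+5=429
a_5=2:  p_5=2·9181+4537=22899,  q_5=2·429+212=1070
→ (22899, 1070).  Check: 22899²=524364201, 458·1070²=524364200, difference 1.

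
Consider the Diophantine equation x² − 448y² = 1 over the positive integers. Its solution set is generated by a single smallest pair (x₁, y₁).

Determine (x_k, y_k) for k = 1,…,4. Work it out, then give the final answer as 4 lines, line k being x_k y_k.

127 6
32257 1524
8193151 387090
2081028097 98319336

√448 = [21; 6,42, …], period ℓ=2 (even) → k=1
step 0: (21, 1)  from 21·(1,0) + (0,1)
step 1: (127, 6)  from 6·(21,1) + (1,0)
fundamental: x₁=127, y₁=6  (since 16129 − 448·36 = 1)
(127+6√448)^2 = 32257 + 1524√448
(127+6√448)^3 = 8193151 + 387090√448
(127+6√448)^4 = 2081028097 + 98319336√448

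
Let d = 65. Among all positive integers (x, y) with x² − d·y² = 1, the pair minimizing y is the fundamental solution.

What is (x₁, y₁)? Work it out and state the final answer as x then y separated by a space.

129 16

√65 → a₀=8, period (16); ℓ=1 odd so k=1
k=0  a_k=8  p_k/q_k = 8/1
k=1  a_k=16  p_k/q_k = 129/16
fundamental: x₁=129, y₁=16  (since 16641 − 65·256 = 1)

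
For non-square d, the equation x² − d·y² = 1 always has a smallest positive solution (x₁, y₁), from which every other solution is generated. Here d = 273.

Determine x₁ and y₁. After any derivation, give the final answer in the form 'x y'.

[16; 1,1,10,1,1,32] for √273; ℓ=6 ⇒ convergent index 5
a_0=16:  p_0=16·1+0=16,  q_0=16·0+1=1
…
a_3=10:  p_3=10·33+17=347,  q_3=10·2+1=21
a_4=1:  p_4=1·347+33=380,  q_4=1·21+2=23
a_5=1:  p_5=1·380+347=727,  q_5=1·23+21=44
fundamental: x₁=727, y₁=44  (since 528529 − 273·1936 = 1)

727 44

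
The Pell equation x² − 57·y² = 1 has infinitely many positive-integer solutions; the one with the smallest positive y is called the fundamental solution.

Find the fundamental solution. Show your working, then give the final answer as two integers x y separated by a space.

[7; 1,1,4,1,1,14] for √57; ℓ=6 ⇒ convergent index 5
step 0: (7, 1)  from 7·(1,0) + (0,1)
step 1: (8, 1)  from 1·(7,1) + (1,0)
…
step 3: (68, 9)  from 4·(15,2) + (8,1)
step 4: (83, 11)  from 1·(68,9) + (15,2)
step 5: (151, 20)  from 1·(83,11) + (68,9)
(x₁, y₁) = (151, 20);  151² − 57·20² = 1 ✓

151 20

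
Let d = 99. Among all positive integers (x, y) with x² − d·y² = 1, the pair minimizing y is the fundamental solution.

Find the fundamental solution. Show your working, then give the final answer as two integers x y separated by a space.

10 1

√99 = [9; 1,18, …], period ℓ=2 (even) → k=1
k=0  a_k=9  p_k/q_k = 9/1
k=1  a_k=1  p_k/q_k = 10/1
→ (10, 1).  Check: 10²=100, 99·1²=99, difference 1.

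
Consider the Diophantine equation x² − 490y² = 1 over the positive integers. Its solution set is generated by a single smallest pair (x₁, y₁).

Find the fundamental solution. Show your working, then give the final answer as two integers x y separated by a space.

1039681 46968

√490 = [22; 7,2,1,4,4,4,1,2,7,44, …], period ℓ=10 (even) → k=9
a_0=22:  p_0=22·1+0=22,  q_0=22·0+1=1
a_1=7:  p_1=7·22+1=155,  q_1=7·1+0=7
a_2=2:  p_2=2·155+22=332,  q_2=2·7+1=15
…
a_4=4:  p_4=4·487+332=2280,  q_4=4·22+15=103
a_5=4:  p_5=4·2280+487=9607,  q_5=4·103+22=434
a_6=4:  p_6=4·9607+2280=40708,  q_6=4·434+103=1839
a_7=1:  p_7=1·40708+9607=50315,  q_7=1·1839+434=2273
a_8=2:  p_8=2·50315+40708=141338,  q_8=2·2273+1839=6385
a_9=7:  p_9=7·141338+50315=1039681,  q_9=7·6385+2273=46968
fundamental: x₁=1039681, y₁=46968  (since 1080936581761 − 490·2205993024 = 1)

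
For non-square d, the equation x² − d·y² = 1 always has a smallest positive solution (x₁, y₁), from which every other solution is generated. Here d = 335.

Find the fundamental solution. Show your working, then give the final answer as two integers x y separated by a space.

604 33

√335 → a₀=18, period (3,3,3,36); ℓ=4 even so k=3
i=0: a=18 ⇒ p=18, q=1
…
i=2: a=3 ⇒ p=183, q=10
i=3: a=3 ⇒ p=604, q=33
→ (604, 33).  Check: 604²=364816, 335·33²=364815, difference 1.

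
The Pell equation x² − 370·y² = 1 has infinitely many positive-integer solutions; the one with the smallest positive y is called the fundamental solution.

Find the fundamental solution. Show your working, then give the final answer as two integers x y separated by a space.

213859 11118

d=370: √d = [19; 4,4,38] (ℓ=3, odd), read p_5/q_5
k=0  a_k=19  p_k/q_k = 19/1
k=1  a_k=4  p_k/q_k = 77/4
k=2  a_k=4  p_k/q_k = 327/17
k=3  a_k=38  p_k/q_k = 12503/650
k=4  a_k=4  p_k/q_k = 50339/2617
k=5  a_k=4  p_k/q_k = 213859/11118
→ (213859, 11118).  Check: 213859²=45735671881, 370·11118²=45735671880, difference 1.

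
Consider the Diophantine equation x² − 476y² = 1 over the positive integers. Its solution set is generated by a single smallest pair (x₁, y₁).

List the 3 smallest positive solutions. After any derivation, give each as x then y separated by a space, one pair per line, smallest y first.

d=476: √d = [21; 1,4,2,10,2,4,1,42] (ℓ=8, even), read p_7/q_7
i=0: a=21 ⇒ p=21, q=1
…
i=2: a=4 ⇒ p=109, q=5
i=3: a=2 ⇒ p=240, q=11
…
i=6: a=4 ⇒ p=23541, q=1079
i=7: a=1 ⇒ p=28799, q=1320
→ (28799, 1320).  Check: 28799²=829382401, 476·1320²=829382400, difference 1.
(x_2, y_2) = (28799·28799 + 476·1320·1320, 28799·1320 + 1320·28799) = (1658764801, 76029360)
(x_3, y_3) = (28799·1658764801 + 476·1320·76029360, 28799·76029360 + 1320·1658764801) = (95541534979199, 4379139075960)

28799 1320
1658764801 76029360
95541534979199 4379139075960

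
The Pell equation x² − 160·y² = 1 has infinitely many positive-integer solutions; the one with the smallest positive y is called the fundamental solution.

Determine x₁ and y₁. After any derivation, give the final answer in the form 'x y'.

721 57

√160 → a₀=12, period (1,1,1,5,1,1,1,24); ℓ=8 even so k=7
a_0=12:  p_0=12·1+0=12,  q_0=12·0+1=1
a_1=1:  p_1=1·12+1=13,  q_1=1·1+0=1
…
a_3=1:  p_3=1·25+13=38,  q_3=1·2+1=3
…
a_6=1:  p_6=1·253+215=468,  q_6=1·20+17=37
a_7=1:  p_7=1·468+253=721,  q_7=1·37+20=57
→ (721, 57).  Check: 721²=519841, 160·57²=519840, difference 1.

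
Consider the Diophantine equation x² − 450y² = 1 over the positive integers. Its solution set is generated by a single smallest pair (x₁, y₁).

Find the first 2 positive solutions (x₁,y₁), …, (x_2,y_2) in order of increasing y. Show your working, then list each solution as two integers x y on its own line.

√450 = [21; 4,1,2,4,2,1,4,42, …], period ℓ=8 (even) → k=7
a_0=21:  p_0=21·1+0=21,  q_0=21·0+1=1
…
a_2=1:  p_2=1·85+21=106,  q_2=1·4+1=5
…
a_5=2:  p_5=2·1294+297=2885,  q_5=2·61+14=136
a_6=1:  p_6=1·2885+1294=4179,  q_6=1·136+61=197
a_7=4:  p_7=4·4179+2885=19601,  q_7=4·197+136=924
fundamental: x₁=19601, y₁=924  (since 384199201 − 450·853776 = 1)
n=2: (19601,924)∘(19601,924) = (19601·19601+450·924·924, 19601·924+924·19601) = (768398401,36222648)

19601 924
768398401 36222648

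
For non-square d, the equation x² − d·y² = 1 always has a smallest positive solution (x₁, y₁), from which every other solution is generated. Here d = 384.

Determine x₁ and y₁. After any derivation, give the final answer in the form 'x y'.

√384 → a₀=19, period (1,1,2,9,2,1,1,38); ℓ=8 even so k=7
step 0: (19, 1)  from 19·(1,0) + (0,1)
…
step 2: (39, 2)  from 1·(20,1) + (19,1)
step 3: (98, 5)  from 2·(39,2) + (20,1)
…
step 6: (2861, 146)  from 1·(1940,99) + (921,47)
step 7: (4801, 245)  from 1·(2861,146) + (1940,99)
→ (4801, 245).  Check: 4801²=23049601, 384·245²=23049600, difference 1.

4801 245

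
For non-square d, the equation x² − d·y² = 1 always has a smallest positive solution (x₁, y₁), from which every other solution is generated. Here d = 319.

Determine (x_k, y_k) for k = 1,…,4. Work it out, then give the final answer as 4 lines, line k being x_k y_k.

12901780 722361
332911854336799 18639485405160
8590311008090840302660 480965080021169647239
221660605515932150288251132801 12410611300231033623224965680

d=319: √d = [17; 1,6,5,1,4,…,6,1,34] (ℓ=14, even), read p_13/q_13
i=0: a=17 ⇒ p=17, q=1
i=1: a=1 ⇒ p=18, q=1
i=2: a=6 ⇒ p=125, q=7
i=3: a=5 ⇒ p=643, q=36
i=4: a=1 ⇒ p=768, q=43
…
i=6: a=3 ⇒ p=11913, q=667
i=7: a=1 ⇒ p=15628, q=875
i=8: a=3 ⇒ p=58797, q=3292
i=9: a=4 ⇒ p=250816, q=14043
i=10: a=1 ⇒ p=309613, q=17335
i=11: a=5 ⇒ p=1798881, q=100718
i=12: a=6 ⇒ p=11102899, q=621643
i=13: a=1 ⇒ p=12901780, q=722361
fundamental: x₁=12901780, y₁=722361  (since 166455927168400 − 319·521805414321 = 1)
(x_2, y_2) = (12901780·12901780 + 319·722361·722361, 12901780·722361 + 722361·12901780) = (332911854336799, 18639485405160)
(x_3, y_3) = (12901780·332911854336799 + 319·722361·18639485405160, 12901780·18639485405160 + 722361·332911854336799) = (8590311008090840302660, 480965080021169647239)
(x_4, y_4) = (12901780·8590311008090840302660 + 319·722361·480965080021169647239, 12901780·480965080021169647239 + 722361·8590311008090840302660) = (221660605515932150288251132801, 12410611300231033623224965680)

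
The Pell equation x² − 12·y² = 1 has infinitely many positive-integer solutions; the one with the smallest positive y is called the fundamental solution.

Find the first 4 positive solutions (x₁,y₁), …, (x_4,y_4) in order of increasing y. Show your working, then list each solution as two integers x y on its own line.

7 2
97 28
1351 390
18817 5432

[3; 2,6] for √12; ℓ=2 ⇒ convergent index 1
k=0  a_k=3  p_k/q_k = 3/1
k=1  a_k=2  p_k/q_k = 7/2
(x₁, y₁) = (7, 2);  7² − 12·2² = 1 ✓
k=2:  x_2 = 7·7+12·2·2 = 97,  y_2 = 7·2+2·7 = 28
k=3:  x_3 = 7·97+12·2·28 = 1351,  y_3 = 7·28+2·97 = 390
k=4:  x_4 = 7·1351+12·2·390 = 18817,  y_4 = 7·390+2·1351 = 5432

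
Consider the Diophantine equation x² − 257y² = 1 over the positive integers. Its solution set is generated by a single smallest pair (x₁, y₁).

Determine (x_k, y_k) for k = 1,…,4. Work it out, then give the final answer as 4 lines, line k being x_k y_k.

√257 = [16; 32, …], period ℓ=1 (odd) → k=1
k=0  a_k=16  p_k/q_k = 16/1
k=1  a_k=32  p_k/q_k = 513/32
(x₁, y₁) = (513, 32);  513² − 257·32² = 1 ✓
k=2:  x_2 = 513·513+257·32·32 = 526337,  y_2 = 513·32+32·513 = 32832
k=3:  x_3 = 513·526337+257·32·32832 = 540021249,  y_3 = 513·32832+32·526337 = 33685600
k=4:  x_4 = 513·540021249+257·32·33685600 = 554061275137,  y_4 = 513·33685600+32·540021249 = 34561392768

513 32
526337 32832
540021249 33685600
554061275137 34561392768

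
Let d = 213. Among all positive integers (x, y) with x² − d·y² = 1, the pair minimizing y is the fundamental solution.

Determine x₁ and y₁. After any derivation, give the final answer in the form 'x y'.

194399 13320

[14; 1,1,2,6,1,8,1,6,2,1,1,28] for √213; ℓ=12 ⇒ convergent index 11
k=0  a_k=14  p_k/q_k = 14/1
…
k=2  a_k=1  p_k/q_k = 29/2
k=3  a_k=2  p_k/q_k = 73/5
k=4  a_k=6  p_k/q_k = 467/32
…
k=6  a_k=8  p_k/q_k = 4787/328
…
k=10  a_k=1  p_k/q_k = 115574/7919
k=11  a_k=1  p_k/q_k = 194399/13320
(x₁, y₁) = (194399, 13320);  194399² − 213·13320² = 1 ✓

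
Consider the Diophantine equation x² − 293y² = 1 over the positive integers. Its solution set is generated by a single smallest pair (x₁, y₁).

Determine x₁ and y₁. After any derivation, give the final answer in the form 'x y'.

√293 = [17; 8,1,1,8,34, …], period ℓ=5 (odd) → k=9
k=0  a_k=17  p_k/q_k = 17/1
k=1  a_k=8  p_k/q_k = 137/8
k=2  a_k=1  p_k/q_k = 154/9
k=3  a_k=1  p_k/q_k = 291/17
…
k=5  a_k=34  p_k/q_k = 84679/4947
…
k=8  a_k=1  p_k/q_k = 1444507/84389
k=9  a_k=8  p_k/q_k = 12320649/719780
fundamental: x₁=12320649, y₁=719780  (since 151798391781201 − 293·518083248400 = 1)

12320649 719780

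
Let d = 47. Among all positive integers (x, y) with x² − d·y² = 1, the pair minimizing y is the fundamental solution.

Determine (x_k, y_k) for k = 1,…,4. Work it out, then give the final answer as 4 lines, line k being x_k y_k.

48 7
4607 672
442224 64505
42448897 6191808

√47 → a₀=6, period (1,5,1,12); ℓ=4 even so k=3
step 0: (6, 1)  from 6·(1,0) + (0,1)
step 1: (7, 1)  from 1·(6,1) + (1,0)
step 2: (41, 6)  from 5·(7,1) + (6,1)
step 3: (48, 7)  from 1·(41,6) + (7,1)
fundamental: x₁=48, y₁=7  (since 2304 − 47·49 = 1)
(48+7√47)^2 = 4607 + 672√47
(48+7√47)^3 = 442224 + 64505√47
(48+7√47)^4 = 42448897 + 6191808√47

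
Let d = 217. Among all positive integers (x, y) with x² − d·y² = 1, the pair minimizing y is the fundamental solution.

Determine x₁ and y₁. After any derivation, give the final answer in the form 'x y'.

3844063 260952

√217 → a₀=14, period (1,2,1,2,1,…,2,1,28); ℓ=16 even so k=15
a_0=14:  p_0=14·1+0=14,  q_0=14·0+1=1
…
a_3=1:  p_3=1·44+15=59,  q_3=1·3+1=4
a_4=2:  p_4=2·59+44=162,  q_4=2·4+3=11
a_5=1:  p_5=1·162+59=221,  q_5=1·11+4=15
…
a_7=9:  p_7=9·383+221=3668,  q_7=9·26+15=249
…
a_14=2:  p_14=2·1034361+740980=2809702,  q_14=2·70217+50301=190735
a_15=1:  p_15=1·2809702+1034361=3844063,  q_15=1·190735+70217=260952
(x₁, y₁) = (3844063, 260952);  3844063² − 217·260952² = 1 ✓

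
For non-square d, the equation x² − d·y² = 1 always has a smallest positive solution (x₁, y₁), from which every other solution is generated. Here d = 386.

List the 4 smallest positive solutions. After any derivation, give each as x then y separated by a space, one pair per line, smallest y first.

111555 5678
24889036049 1266818580
5552992832780835 282639893378122
1238928230896843060801 63059786610325980840

√386 = [19; 1,1,1,4,1,18,1,4,1,1,1,38, …], period ℓ=12 (even) → k=11
a_0=19:  p_0=19·1+0=19,  q_0=19·0+1=1
…
a_2=1:  p_2=1·20+19=39,  q_2=1·1+1=2
…
a_5=1:  p_5=1·275+59=334,  q_5=1·14+3=17
a_6=18:  p_6=18·334+275=6287,  q_6=18·17+14=320
a_7=1:  p_7=1·6287+334=6621,  q_7=1·320+17=337
…
a_10=1:  p_10=1·39392+32771=72163,  q_10=1·2005+1668=3673
a_11=1:  p_11=1·72163+39392=111555,  q_11=1·3673+2005=5678
(x₁, y₁) = (111555, 5678);  111555² − 386·5678² = 1 ✓
k=2:  x_2 = 111555·111555+386·5678·5678 = 24889036049,  y_2 = 111555·5678+5678·111555 = 1266818580
k=3:  x_3 = 111555·24889036049+386·5678·1266818580 = 5552992832780835,  y_3 = 111555·1266818580+5678·24889036049 = 282639893378122
k=4:  x_4 = 111555·5552992832780835+386·5678·282639893378122 = 1238928230896843060801,  y_4 = 111555·282639893378122+5678·5552992832780835 = 63059786610325980840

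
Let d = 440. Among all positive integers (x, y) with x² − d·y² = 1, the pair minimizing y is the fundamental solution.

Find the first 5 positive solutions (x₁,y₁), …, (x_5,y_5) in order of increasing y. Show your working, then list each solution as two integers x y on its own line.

√440 → a₀=20, period (1,40); ℓ=2 even so k=1
step 0: (20, 1)  from 20·(1,0) + (0,1)
step 1: (21, 1)  from 1·(20,1) + (1,0)
→ (21, 1).  Check: 21²=441, 440·1²=440, difference 1.
n=2: (21,1)∘(21,1) = (21·21+440·1·1, 21·1+1·21) = (881,42)
n=3: (881,42)∘(21,1) = (21·881+440·1·42, 21·42+1·881) = (36981,1763)
n=4: (36981,1763)∘(21,1) = (21·36981+440·1·1763, 21·1763+1·36981) = (1552321,74004)
n=5: (1552321,74004)∘(21,1) = (21·1552321+440·1·74004, 21·74004+1·1552321) = (65160501,3106405)

21 1
881 42
36981 1763
1552321 74004
65160501 3106405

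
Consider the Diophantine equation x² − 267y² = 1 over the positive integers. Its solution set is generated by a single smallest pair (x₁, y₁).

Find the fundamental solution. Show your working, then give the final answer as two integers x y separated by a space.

d=267: √d = [16; 2,1,15,1,2,32] (ℓ=6, even), read p_5/q_5
step 0: (16, 1)  from 16·(1,0) + (0,1)
step 1: (33, 2)  from 2·(16,1) + (1,0)
step 2: (49, 3)  from 1·(33,2) + (16,1)
step 3: (768, 47)  from 15·(49,3) + (33,2)
step 4: (817, 50)  from 1·(768,47) + (49,3)
step 5: (2402, 147)  from 2·(817,50) + (768,47)
(x₁, y₁) = (2402, 147);  2402² − 267·147² = 1 ✓

2402 147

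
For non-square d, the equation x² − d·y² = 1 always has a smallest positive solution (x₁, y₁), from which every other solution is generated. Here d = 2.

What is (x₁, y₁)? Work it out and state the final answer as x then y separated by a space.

3 2

[1; 2] for √2; ℓ=1 ⇒ convergent index 1
k=0  a_k=1  p_k/q_k = 1/1
k=1  a_k=2  p_k/q_k = 3/2
fundamental: x₁=3, y₁=2  (since 9 − 2·4 = 1)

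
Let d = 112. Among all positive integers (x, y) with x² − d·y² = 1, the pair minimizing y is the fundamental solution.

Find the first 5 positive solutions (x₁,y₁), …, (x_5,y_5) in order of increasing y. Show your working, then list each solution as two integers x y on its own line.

127 12
32257 3048
8193151 774180
2081028097 196638672
528572943487 49945448508

√112 → a₀=10, period (1,1,2,1,1,20); ℓ=6 even so k=5
i=0: a=10 ⇒ p=10, q=1
i=1: a=1 ⇒ p=11, q=1
…
i=4: a=1 ⇒ p=74, q=7
i=5: a=1 ⇒ p=127, q=12
fundamental: x₁=127, y₁=12  (since 16129 − 112·144 = 1)
k=2:  x_2 = 127·127+112·12·12 = 32257,  y_2 = 127·12+12·127 = 3048
k=3:  x_3 = 127·32257+112·12·3048 = 8193151,  y_3 = 127·3048+12·32257 = 774180
k=4:  x_4 = 127·8193151+112·12·774180 = 2081028097,  y_4 = 127·774180+12·8193151 = 196638672
k=5:  x_5 = 127·2081028097+112·12·196638672 = 528572943487,  y_5 = 127·196638672+12·2081028097 = 49945448508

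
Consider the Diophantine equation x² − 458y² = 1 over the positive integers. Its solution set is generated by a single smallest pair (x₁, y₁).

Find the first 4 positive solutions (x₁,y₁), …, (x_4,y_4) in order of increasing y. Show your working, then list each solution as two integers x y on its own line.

√458 = [21; 2,2,42, …], period ℓ=3 (odd) → k=5
step 0: (21, 1)  from 21·(1,0) + (0,1)
…
step 2: (107, 5)  from 2·(43,2) + (21,1)
step 3: (4537, 212)  from 42·(107,5) + (43,2)
step 4: (9181, 429)  from 2·(4537,212) + (107,5)
step 5: (22899, 1070)  from 2·(9181,429) + (4537,212)
(x₁, y₁) = (22899, 1070);  22899² − 458·1070² = 1 ✓
(x_2, y_2) = (22899·22899 + 458·1070·1070, 22899·1070 + 1070·22899) = (1048728401, 49003860)
(x_3, y_3) = (22899·1048728401 + 458·1070·49003860, 22899·49003860 + 1070·1048728401) = (48029663286099, 2244278779210)
(x_4, y_4) = (22899·48029663286099 + 458·1070·2244278779210, 22899·2244278779210 + 1070·48029663286099) = (2199662518128033601, 102783479481255720)

22899 1070
1048728401 49003860
48029663286099 2244278779210
2199662518128033601 102783479481255720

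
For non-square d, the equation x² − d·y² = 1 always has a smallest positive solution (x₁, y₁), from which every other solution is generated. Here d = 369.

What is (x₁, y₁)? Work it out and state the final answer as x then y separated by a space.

[19; 4,1,3,2,7,4,7,2,3,1,4,38] for √369; ℓ=12 ⇒ convergent index 11
k=0  a_k=19  p_k/q_k = 19/1
k=1  a_k=4  p_k/q_k = 77/4
…
k=4  a_k=2  p_k/q_k = 826/43
…
k=6  a_k=4  p_k/q_k = 25414/1323
k=7  a_k=7  p_k/q_k = 184045/9581
…
k=10  a_k=1  p_k/q_k = 1758061/91521
k=11  a_k=4  p_k/q_k = 8396801/437120
(x₁, y₁) = (8396801, 437120);  8396801² − 369·437120² = 1 ✓

8396801 437120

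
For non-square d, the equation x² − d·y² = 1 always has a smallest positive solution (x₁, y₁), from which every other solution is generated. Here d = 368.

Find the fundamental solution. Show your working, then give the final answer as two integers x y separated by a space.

√368 → a₀=19, period (5,2,5,38); ℓ=4 even so k=3
k=0  a_k=19  p_k/q_k = 19/1
k=1  a_k=5  p_k/q_k = 96/5
k=2  a_k=2  p_k/q_k = 211/11
k=3  a_k=5  p_k/q_k = 1151/60
fundamental: x₁=1151, y₁=60  (since 1324801 − 368·3600 = 1)

1151 60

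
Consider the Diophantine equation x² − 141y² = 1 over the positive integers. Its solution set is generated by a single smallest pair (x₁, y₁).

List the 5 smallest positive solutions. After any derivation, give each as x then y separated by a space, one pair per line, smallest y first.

d=141: √d = [11; 1,6,1,22] (ℓ=4, even), read p_3/q_3
i=0: a=11 ⇒ p=11, q=1
…
i=2: a=6 ⇒ p=83, q=7
i=3: a=1 ⇒ p=95, q=8
(x₁, y₁) = (95, 8);  95² − 141·8² = 1 ✓
n=2: (95,8)∘(95,8) = (95·95+141·8·8, 95·8+8·95) = (18049,1520)
n=3: (18049,1520)∘(95,8) = (95·18049+141·8·1520, 95·1520+8·18049) = (3429215,288792)
n=4: (3429215,288792)∘(95,8) = (95·3429215+141·8·288792, 95·288792+8·3429215) = (651532801,54868960)
n=5: (651532801,54868960)∘(95,8) = (95·651532801+141·8·54868960, 95·54868960+8·651532801) = (123787802975,10424813608)

95 8
18049 1520
3429215 288792
651532801 54868960
123787802975 10424813608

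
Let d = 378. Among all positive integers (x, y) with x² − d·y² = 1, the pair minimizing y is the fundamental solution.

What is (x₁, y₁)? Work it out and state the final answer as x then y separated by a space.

8749 450

[19; 2,3,1,4,1,3,2,38] for √378; ℓ=8 ⇒ convergent index 7
a_0=19:  p_0=19·1+0=19,  q_0=19·0+1=1
a_1=2:  p_1=2·19+1=39,  q_1=2·1+0=2
…
a_4=4:  p_4=4·175+136=836,  q_4=4·9+7=43
…
a_6=3:  p_6=3·1011+836=3869,  q_6=3·52+43=199
a_7=2:  p_7=2·3869+1011=8749,  q_7=2·199+52=450
→ (8749, 450).  Check: 8749²=76545001, 378·450²=76545000, difference 1.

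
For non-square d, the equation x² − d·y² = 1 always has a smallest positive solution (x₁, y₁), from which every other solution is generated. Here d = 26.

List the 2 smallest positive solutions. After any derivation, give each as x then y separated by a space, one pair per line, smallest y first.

51 10
5201 1020

[5; 10] for √26; ℓ=1 ⇒ convergent index 1
step 0: (5, 1)  from 5·(1,0) + (0,1)
step 1: (51, 10)  from 10·(5,1) + (1,0)
(x₁, y₁) = (51, 10);  51² − 26·10² = 1 ✓
(x_2, y_2) = (51·51 + 26·10·10, 51·10 + 10·51) = (5201, 1020)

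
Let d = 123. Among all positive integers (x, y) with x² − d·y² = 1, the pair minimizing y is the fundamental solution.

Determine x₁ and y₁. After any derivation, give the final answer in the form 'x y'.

[11; 11,22] for √123; ℓ=2 ⇒ convergent index 1
k=0  a_k=11  p_k/q_k = 11/1
k=1  a_k=11  p_k/q_k = 122/11
fundamental: x₁=122, y₁=11  (since 14884 − 123·121 = 1)

122 11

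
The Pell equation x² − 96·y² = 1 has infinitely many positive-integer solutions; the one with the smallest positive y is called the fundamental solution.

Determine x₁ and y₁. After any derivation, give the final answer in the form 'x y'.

[9; 1,3,1,18] for √96; ℓ=4 ⇒ convergent index 3
i=0: a=9 ⇒ p=9, q=1
i=1: a=1 ⇒ p=10, q=1
i=2: a=3 ⇒ p=39, q=4
i=3: a=1 ⇒ p=49, q=5
(x₁, y₁) = (49, 5);  49² − 96·5² = 1 ✓

49 5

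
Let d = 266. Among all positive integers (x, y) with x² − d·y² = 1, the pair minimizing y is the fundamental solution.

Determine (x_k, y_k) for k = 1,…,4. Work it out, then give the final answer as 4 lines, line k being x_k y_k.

√266 → a₀=16, period (3,4,3,32); ℓ=4 even so k=3
a_0=16:  p_0=16·1+0=16,  q_0=16·0+1=1
a_1=3:  p_1=3·16+1=49,  q_1=3·1+0=3
a_2=4:  p_2=4·49+16=212,  q_2=4·3+1=13
a_3=3:  p_3=3·212+49=685,  q_3=3·13+3=42
fundamental: x₁=685, y₁=42  (since 469225 − 266·1764 = 1)
(x_2, y_2) = (685·685 + 266·42·42, 685·42 + 42·685) = (938449, 57540)
(x_3, y_3) = (685·938449 + 266·42·57540, 685·57540 + 42·938449) = (1285674445, 78829758)
(x_4, y_4) = (685·1285674445 + 266·42·78829758, 685·78829758 + 42·1285674445) = (1761373051201, 107996710920)

685 42
938449 57540
1285674445 78829758
1761373051201 107996710920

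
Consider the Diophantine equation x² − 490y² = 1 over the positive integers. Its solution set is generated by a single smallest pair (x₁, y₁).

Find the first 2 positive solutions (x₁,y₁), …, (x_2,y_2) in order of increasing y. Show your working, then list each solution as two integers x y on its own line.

d=490: √d = [22; 7,2,1,4,4,4,1,2,7,44] (ℓ=10, even), read p_9/q_9
i=0: a=22 ⇒ p=22, q=1
i=1: a=7 ⇒ p=155, q=7
i=2: a=2 ⇒ p=332, q=15
i=3: a=1 ⇒ p=487, q=22
i=4: a=4 ⇒ p=2280, q=103
i=5: a=4 ⇒ p=9607, q=434
i=6: a=4 ⇒ p=40708, q=1839
i=7: a=1 ⇒ p=50315, q=2273
i=8: a=2 ⇒ p=141338, q=6385
i=9: a=7 ⇒ p=1039681, q=46968
fundamental: x₁=1039681, y₁=46968  (since 1080936581761 − 490·2205993024 = 1)
(1039681+46968√490)^2 = 2161873163521 + 97663474416√490

1039681 46968
2161873163521 97663474416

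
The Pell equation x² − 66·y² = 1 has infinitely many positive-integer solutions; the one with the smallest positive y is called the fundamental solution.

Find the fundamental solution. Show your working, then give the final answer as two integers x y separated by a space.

65 8

d=66: √d = [8; 8,16] (ℓ=2, even), read p_1/q_1
k=0  a_k=8  p_k/q_k = 8/1
k=1  a_k=8  p_k/q_k = 65/8
→ (65, 8).  Check: 65²=4225, 66·8²=4224, difference 1.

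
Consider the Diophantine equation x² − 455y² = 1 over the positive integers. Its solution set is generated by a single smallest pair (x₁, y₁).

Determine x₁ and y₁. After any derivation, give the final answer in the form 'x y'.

[21; 3,42] for √455; ℓ=2 ⇒ convergent index 1
step 0: (21, 1)  from 21·(1,0) + (0,1)
step 1: (64, 3)  from 3·(21,1) + (1,0)
(x₁, y₁) = (64, 3);  64² − 455·3² = 1 ✓

64 3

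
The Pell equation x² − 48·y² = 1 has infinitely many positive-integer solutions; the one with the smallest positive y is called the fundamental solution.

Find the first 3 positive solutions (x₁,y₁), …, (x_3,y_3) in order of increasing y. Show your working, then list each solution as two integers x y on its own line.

7 1
97 14
1351 195

√48 = [6; 1,12, …], period ℓ=2 (even) → k=1
a_0=6:  p_0=6·1+0=6,  q_0=6·0+1=1
a_1=1:  p_1=1·6+1=7,  q_1=1·1+0=1
→ (7, 1).  Check: 7²=49, 48·1²=48, difference 1.
(x_2, y_2) = (7·7 + 48·1·1, 7·1 + 1·7) = (97, 14)
(x_3, y_3) = (7·97 + 48·1·14, 7·14 + 1·97) = (1351, 195)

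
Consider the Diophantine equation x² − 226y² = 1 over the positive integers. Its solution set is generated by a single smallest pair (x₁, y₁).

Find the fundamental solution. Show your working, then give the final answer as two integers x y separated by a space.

√226 → a₀=15, period (30); ℓ=1 odd so k=1
k=0  a_k=15  p_k/q_k = 15/1
k=1  a_k=30  p_k/q_k = 451/30
→ (451, 30).  Check: 451²=203401, 226·30²=203400, difference 1.

451 30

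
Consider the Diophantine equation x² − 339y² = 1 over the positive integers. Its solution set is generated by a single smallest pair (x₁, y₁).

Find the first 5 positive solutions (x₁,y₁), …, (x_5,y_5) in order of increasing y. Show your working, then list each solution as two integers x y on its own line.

97970 5321
19196241799 1042596740
3761311617998090 204286405230279
736991398411349512801 40027878239778270520
144406094600958511920229850 7843062462097867920458521

[18; 2,2,2,1,17,1,2,2,2,36] for √339; ℓ=10 ⇒ convergent index 9
a_0=18:  p_0=18·1+0=18,  q_0=18·0+1=1
a_1=2:  p_1=2·18+1=37,  q_1=2·1+0=2
a_2=2:  p_2=2·37+18=92,  q_2=2·2+1=5
a_3=2:  p_3=2·92+37=221,  q_3=2·5+2=12
a_4=1:  p_4=1·221+92=313,  q_4=1·12+5=17
a_5=17:  p_5=17·313+221=5542,  q_5=17·17+12=301
a_6=1:  p_6=1·5542+313=5855,  q_6=1·301+17=318
a_7=2:  p_7=2·5855+5542=17252,  q_7=2·318+301=937
a_8=2:  p_8=2·17252+5855=40359,  q_8=2·937+318=2192
a_9=2:  p_9=2·40359+17252=97970,  q_9=2·2192+937=5321
fundamental: x₁=97970, y₁=5321  (since 9598120900 − 339·28313041 = 1)
(x_2, y_2) = (97970·97970 + 339·5321·5321, 97970·5321 + 5321·97970) = (19196241799, 1042596740)
(x_3, y_3) = (97970·19196241799 + 339·5321·1042596740, 97970·1042596740 + 5321·19196241799) = (3761311617998090, 204286405230279)
(x_4, y_4) = (97970·3761311617998090 + 339·5321·204286405230279, 97970·204286405230279 + 5321·3761311617998090) = (736991398411349512801, 40027878239778270520)
(x_5, y_5) = (97970·736991398411349512801 + 339·5321·40027878239778270520, 97970·40027878239778270520 + 5321·736991398411349512801) = (144406094600958511920229850, 7843062462097867920458521)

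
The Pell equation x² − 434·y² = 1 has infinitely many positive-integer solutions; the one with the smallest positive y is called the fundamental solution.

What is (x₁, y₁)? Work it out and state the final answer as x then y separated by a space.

√434 = [20; 1,4,1,40, …], period ℓ=4 (even) → k=3
step 0: (20, 1)  from 20·(1,0) + (0,1)
step 1: (21, 1)  from 1·(20,1) + (1,0)
step 2: (104, 5)  from 4·(21,1) + (20,1)
step 3: (125, 6)  from 1·(104,5) + (21,1)
(x₁, y₁) = (125, 6);  125² − 434·6² = 1 ✓

125 6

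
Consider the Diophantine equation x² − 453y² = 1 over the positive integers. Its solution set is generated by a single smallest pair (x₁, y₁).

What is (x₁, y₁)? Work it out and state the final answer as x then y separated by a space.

d=453: √d = [21; 3,1,1,10,14,10,1,1,3,42] (ℓ=10, even), read p_9/q_9
step 0: (21, 1)  from 21·(1,0) + (0,1)
step 1: (64, 3)  from 3·(21,1) + (1,0)
step 2: (85, 4)  from 1·(64,3) + (21,1)
step 3: (149, 7)  from 1·(85,4) + (64,3)
step 4: (1575, 74)  from 10·(149,7) + (85,4)
step 5: (22199, 1043)  from 14·(1575,74) + (149,7)
step 6: (223565, 10504)  from 10·(22199,1043) + (1575,74)
step 7: (245764, 11547)  from 1·(223565,10504) + (22199,1043)
step 8: (469329, 22051)  from 1·(245764,11547) + (223565,10504)
step 9: (1653751, 77700)  from 3·(469329,22051) + (245764,11547)
(x₁, y₁) = (1653751, 77700);  1653751² − 453·77700² = 1 ✓

1653751 77700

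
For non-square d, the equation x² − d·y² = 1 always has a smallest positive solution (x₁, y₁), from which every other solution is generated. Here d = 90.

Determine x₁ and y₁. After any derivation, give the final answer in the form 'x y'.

19 2

√90 → a₀=9, period (2,18); ℓ=2 even so k=1
i=0: a=9 ⇒ p=9, q=1
i=1: a=2 ⇒ p=19, q=2
→ (19, 2).  Check: 19²=361, 90·2²=360, difference 1.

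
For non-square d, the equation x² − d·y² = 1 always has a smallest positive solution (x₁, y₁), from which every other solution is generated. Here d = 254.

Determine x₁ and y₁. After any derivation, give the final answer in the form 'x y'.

√254 → a₀=15, period (1,14,1,30); ℓ=4 even so k=3
a_0=15:  p_0=15·1+0=15,  q_0=15·0+1=1
…
a_2=14:  p_2=14·16+15=239,  q_2=14·1+1=15
a_3=1:  p_3=1·239+16=255,  q_3=1·15+1=16
(x₁, y₁) = (255, 16);  255² − 254·16² = 1 ✓

255 16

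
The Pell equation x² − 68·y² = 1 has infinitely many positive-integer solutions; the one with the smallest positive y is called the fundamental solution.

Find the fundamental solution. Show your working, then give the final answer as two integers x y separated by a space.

33 4

√68 → a₀=8, period (4,16); ℓ=2 even so k=1
a_0=8:  p_0=8·1+0=8,  q_0=8·0+1=1
a_1=4:  p_1=4·8+1=33,  q_1=4·1+0=4
fundamental: x₁=33, y₁=4  (since 1089 − 68·16 = 1)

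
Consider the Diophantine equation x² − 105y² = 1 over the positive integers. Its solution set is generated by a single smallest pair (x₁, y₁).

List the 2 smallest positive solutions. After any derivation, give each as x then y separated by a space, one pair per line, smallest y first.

√105 = [10; 4,20, …], period ℓ=2 (even) → k=1
step 0: (10, 1)  from 10·(1,0) + (0,1)
step 1: (41, 4)  from 4·(10,1) + (1,0)
→ (41, 4).  Check: 41²=1681, 105·4²=1680, difference 1.
k=2:  x_2 = 41·41+105·4·4 = 3361,  y_2 = 41·4+4·41 = 328

41 4
3361 328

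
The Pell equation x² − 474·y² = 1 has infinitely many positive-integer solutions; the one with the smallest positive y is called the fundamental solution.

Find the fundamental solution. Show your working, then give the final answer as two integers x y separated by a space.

d=474: √d = [21; 1,3,2,1,1,…,3,1,42] (ℓ=14, even), read p_13/q_13
step 0: (21, 1)  from 21·(1,0) + (0,1)
step 1: (22, 1)  from 1·(21,1) + (1,0)
step 2: (87, 4)  from 3·(22,1) + (21,1)
step 3: (196, 9)  from 2·(87,4) + (22,1)
step 4: (283, 13)  from 1·(196,9) + (87,4)
…
step 6: (762, 35)  from 1·(479,22) + (283,13)
step 7: (5051, 232)  from 6·(762,35) + (479,22)
step 8: (5813, 267)  from 1·(5051,232) + (762,35)
step 9: (10864, 499)  from 1·(5813,267) + (5051,232)
step 10: (16677, 766)  from 1·(10864,499) + (5813,267)
step 11: (44218, 2031)  from 2·(16677,766) + (10864,499)
step 12: (149331, 6859)  from 3·(44218,2031) + (16677,766)
step 13: (193549, 8890)  from 1·(149331,6859) + (44218,2031)
fundamental: x₁=193549, y₁=8890  (since 37461215401 − 474·79032100 = 1)

193549 8890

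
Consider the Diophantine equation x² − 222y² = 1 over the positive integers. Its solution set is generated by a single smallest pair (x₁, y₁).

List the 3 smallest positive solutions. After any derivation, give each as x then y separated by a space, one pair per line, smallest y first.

149 10
44401 2980
13231349 888030

d=222: √d = [14; 1,8,1,28] (ℓ=4, even), read p_3/q_3
k=0  a_k=14  p_k/q_k = 14/1
k=1  a_k=1  p_k/q_k = 15/1
k=2  a_k=8  p_k/q_k = 134/9
k=3  a_k=1  p_k/q_k = 149/10
fundamental: x₁=149, y₁=10  (since 22201 − 222·100 = 1)
n=2: (149,10)∘(149,10) = (149·149+222·10·10, 149·10+10·149) = (44401,2980)
n=3: (44401,2980)∘(149,10) = (149·44401+222·10·2980, 149·2980+10·44401) = (13231349,888030)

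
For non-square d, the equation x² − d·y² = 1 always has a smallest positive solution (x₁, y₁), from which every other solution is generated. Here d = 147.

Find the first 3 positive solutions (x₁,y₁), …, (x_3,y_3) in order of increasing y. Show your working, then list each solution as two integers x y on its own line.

97 8
18817 1552
3650401 301080

[12; 8,24] for √147; ℓ=2 ⇒ convergent index 1
i=0: a=12 ⇒ p=12, q=1
i=1: a=8 ⇒ p=97, q=8
fundamental: x₁=97, y₁=8  (since 9409 − 147·64 = 1)
n=2: (97,8)∘(97,8) = (97·97+147·8·8, 97·8+8·97) = (18817,1552)
n=3: (18817,1552)∘(97,8) = (97·18817+147·8·1552, 97·1552+8·18817) = (3650401,301080)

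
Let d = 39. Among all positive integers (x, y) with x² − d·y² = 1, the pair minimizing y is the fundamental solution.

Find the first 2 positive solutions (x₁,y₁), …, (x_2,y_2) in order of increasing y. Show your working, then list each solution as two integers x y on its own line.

[6; 4,12] for √39; ℓ=2 ⇒ convergent index 1
step 0: (6, 1)  from 6·(1,0) + (0,1)
step 1: (25, 4)  from 4·(6,1) + (1,0)
(x₁, y₁) = (25, 4);  25² − 39·4² = 1 ✓
k=2:  x_2 = 25·25+39·4·4 = 1249,  y_2 = 25·4+4·25 = 200

25 4
1249 200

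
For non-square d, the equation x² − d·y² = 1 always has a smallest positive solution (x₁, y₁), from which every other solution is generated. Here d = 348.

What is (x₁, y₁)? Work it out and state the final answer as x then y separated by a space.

√348 = [18; 1,1,1,8,1,1,1,36, …], period ℓ=8 (even) → k=7
i=0: a=18 ⇒ p=18, q=1
i=1: a=1 ⇒ p=19, q=1
…
i=6: a=1 ⇒ p=1026, q=55
i=7: a=1 ⇒ p=1567, q=84
→ (1567, 84).  Check: 1567²=2455489, 348·84²=2455488, difference 1.

1567 84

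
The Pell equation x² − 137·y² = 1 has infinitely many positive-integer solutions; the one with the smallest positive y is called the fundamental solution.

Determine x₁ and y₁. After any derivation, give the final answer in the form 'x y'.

6083073 519712

√137 = [11; 1,2,2,1,1,2,2,1,22, …], period ℓ=9 (odd) → k=17
a_0=11:  p_0=11·1+0=11,  q_0=11·0+1=1
…
a_2=2:  p_2=2·12+11=35,  q_2=2·1+1=3
a_3=2:  p_3=2·35+12=82,  q_3=2·3+1=7
…
a_5=1:  p_5=1·117+82=199,  q_5=1·10+7=17
a_6=2:  p_6=2·199+117=515,  q_6=2·17+10=44
a_7=2:  p_7=2·515+199=1229,  q_7=2·44+17=105
…
a_9=22:  p_9=22·1744+1229=39597,  q_9=22·149+105=3383
a_10=1:  p_10=1·39597+1744=41341,  q_10=1·3383+149=3532
a_11=2:  p_11=2·41341+39597=122279,  q_11=2·3532+3383=10447
a_12=2:  p_12=2·122279+41341=285899,  q_12=2·10447+3532=24426
a_13=1:  p_13=1·285899+122279=408178,  q_13=1·24426+10447=34873
a_14=1:  p_14=1·408178+285899=694077,  q_14=1·34873+24426=59299
a_15=2:  p_15=2·694077+408178=1796332,  q_15=2·59299+34873=153471
a_16=2:  p_16=2·1796332+694077=4286741,  q_16=2·153471+59299=366241
a_17=1:  p_17=1·4286741+1796332=6083073,  q_17=1·366241+153471=519712
(x₁, y₁) = (6083073, 519712);  6083073² − 137·519712² = 1 ✓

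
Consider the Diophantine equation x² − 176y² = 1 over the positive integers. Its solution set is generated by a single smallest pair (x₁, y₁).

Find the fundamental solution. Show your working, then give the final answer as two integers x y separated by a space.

[13; 3,1,3,26] for √176; ℓ=4 ⇒ convergent index 3
a_0=13:  p_0=13·1+0=13,  q_0=13·0+1=1
…
a_2=1:  p_2=1·40+13=53,  q_2=1·3+1=4
a_3=3:  p_3=3·53+40=199,  q_3=3·4+3=15
fundamental: x₁=199, y₁=15  (since 39601 − 176·225 = 1)

199 15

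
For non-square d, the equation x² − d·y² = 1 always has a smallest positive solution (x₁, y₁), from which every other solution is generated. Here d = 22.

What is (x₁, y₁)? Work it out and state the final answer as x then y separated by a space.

[4; 1,2,4,2,1,8] for √22; ℓ=6 ⇒ convergent index 5
a_0=4:  p_0=4·1+0=4,  q_0=4·0+1=1
…
a_2=2:  p_2=2·5+4=14,  q_2=2·1+1=3
…
a_4=2:  p_4=2·61+14=136,  q_4=2·13+3=29
a_5=1:  p_5=1·136+61=197,  q_5=1·29+13=42
→ (197, 42).  Check: 197²=38809, 22·42²=38808, difference 1.

197 42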